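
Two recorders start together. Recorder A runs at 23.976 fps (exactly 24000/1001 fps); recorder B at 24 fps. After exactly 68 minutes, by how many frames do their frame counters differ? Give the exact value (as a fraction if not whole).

97920/1001 frames

68 min = 4080 s.
A emits 24000/1001 × 4080 = 97920000/1001 frames; B emits 24 × 4080 = 97920.
Difference = 97920/1001 frames (≈ 97.8222); B is ahead of A.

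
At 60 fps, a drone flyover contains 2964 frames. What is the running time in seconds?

49.4 seconds

Running time = 2964 / (60) = 49.4 s.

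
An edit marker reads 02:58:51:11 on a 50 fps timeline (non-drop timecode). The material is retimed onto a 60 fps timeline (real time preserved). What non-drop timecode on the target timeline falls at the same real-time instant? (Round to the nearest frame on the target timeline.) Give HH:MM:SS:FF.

Source frame index: (2×3600 + 58×60 + 51) × 50 + 11 = 536561.
Real time: 536561 / (50) = 536561/50 s.
Target frame: (536561/50) × (60) = 3219366/5 ≈ 643873.200 → 643873.
At 60 labels/s: frame 643873 → 02:58:51:13.

02:58:51:13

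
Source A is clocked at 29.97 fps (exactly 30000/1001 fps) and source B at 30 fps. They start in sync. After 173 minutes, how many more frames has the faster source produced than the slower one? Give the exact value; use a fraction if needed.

311400/1001 frames

173 min = 10380 s.
A emits 30000/1001 × 10380 = 311400000/1001 frames; B emits 30 × 10380 = 311400.
Difference = 311400/1001 frames (≈ 311.0889); B is ahead of A.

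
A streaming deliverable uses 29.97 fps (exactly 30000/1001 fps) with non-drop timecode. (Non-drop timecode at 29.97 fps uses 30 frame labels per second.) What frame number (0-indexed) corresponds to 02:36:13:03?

frame 281193

Total seconds to the label: (2 × 3600 + 36 × 60 + 13) = 9373.
Frame index = 9373 × 30 + 3 = 281193.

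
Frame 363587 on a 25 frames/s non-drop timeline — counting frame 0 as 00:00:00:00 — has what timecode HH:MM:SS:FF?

363587 ÷ 25 = 14543 full seconds, remainder 12 frames.
14543 s = 4 h 2 min 23 s.
Timecode: 04:02:23:12.

04:02:23:12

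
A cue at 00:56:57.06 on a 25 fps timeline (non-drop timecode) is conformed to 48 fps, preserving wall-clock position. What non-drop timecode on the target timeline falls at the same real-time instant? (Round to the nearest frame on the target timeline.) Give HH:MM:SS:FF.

Source frame index: (0×3600 + 56×60 + 57) × 25 + 6 = 85431.
Real time: 85431 / (25) = 85431/25 s.
Target frame: (85431/25) × (48) = 4100688/25 ≈ 164027.520 → 164028.
At 48 labels/s: frame 164028 → 00:56:57:12.

00:56:57:12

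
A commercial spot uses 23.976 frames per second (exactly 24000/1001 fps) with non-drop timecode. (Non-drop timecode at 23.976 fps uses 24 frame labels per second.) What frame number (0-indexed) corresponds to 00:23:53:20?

Total seconds to the label: (0 × 3600 + 23 × 60 + 53) = 1433.
Frame index = 1433 × 24 + 20 = 34412.

frame 34412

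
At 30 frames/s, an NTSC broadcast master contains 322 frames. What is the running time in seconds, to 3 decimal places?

10.733 seconds

Running time = 322 × 1/30 = 161/15 s ≈ 10.733 s.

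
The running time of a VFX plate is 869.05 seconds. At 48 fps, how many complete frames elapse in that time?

Frames = 869.05 × 48 = 208572/5 ≈ 41714.4000.
Complete frames: 41714.

41714 frames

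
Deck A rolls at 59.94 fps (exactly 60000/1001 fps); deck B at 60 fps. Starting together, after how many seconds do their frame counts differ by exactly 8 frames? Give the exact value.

The gap grows by |60 − 60000/1001| = 60/1001 frames per second.
Time for a 8-frame gap: 8 ÷ (60/1001) = 2002/15 s.

2002/15 seconds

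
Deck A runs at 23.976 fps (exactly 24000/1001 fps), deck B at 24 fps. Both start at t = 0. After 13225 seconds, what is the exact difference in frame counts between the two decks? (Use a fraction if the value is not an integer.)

317400/1001 frames

A emits 24000/1001 × 13225 = 317400000/1001 frames; B emits 24 × 13225 = 317400.
Difference = 317400/1001 frames (≈ 317.0829); B is ahead of A.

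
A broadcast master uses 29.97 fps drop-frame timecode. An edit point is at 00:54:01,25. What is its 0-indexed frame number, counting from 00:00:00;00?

97157

As if non-drop at 30 labels/s: (0 × 3600 + 54 × 60 + 1) × 30 + 25 = 97255.
Minute boundaries passed: 54; those not divisible by 10: 54 − 5 = 49; dropped labels = 2 × 49 = 98.
Actual frame index = 97255 − 98 = 97157.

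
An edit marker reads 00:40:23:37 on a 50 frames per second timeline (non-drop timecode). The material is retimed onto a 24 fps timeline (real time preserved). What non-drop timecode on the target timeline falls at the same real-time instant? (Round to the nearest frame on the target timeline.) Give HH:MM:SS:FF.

Source frame index: (0×3600 + 40×60 + 23) × 50 + 37 = 121187.
Real time: 121187 / (50) = 121187/50 s.
Target frame: (121187/50) × (24) = 1454244/25 ≈ 58169.760 → 58170.
At 24 labels/s: frame 58170 → 00:40:23:18.

00:40:23:18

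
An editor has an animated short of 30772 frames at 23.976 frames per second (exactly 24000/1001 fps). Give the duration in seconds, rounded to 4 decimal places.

1283.4488 seconds

Running time = 30772 × 1001/24000 = 7700693/6000 s ≈ 1283.4488 s.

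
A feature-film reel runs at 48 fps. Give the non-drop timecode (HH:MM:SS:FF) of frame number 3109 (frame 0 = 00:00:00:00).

00:01:04:37

3109 ÷ 48 = 64 full seconds, remainder 37 frames.
64 s = 0 h 1 min 4 s.
Timecode: 00:01:04:37.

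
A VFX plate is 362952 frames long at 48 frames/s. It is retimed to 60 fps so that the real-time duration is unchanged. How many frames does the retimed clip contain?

453690 frames

Target frames = source frames × (target rate / source rate) = 362952 × (60)/(48) = 362952 × 5/4 = 453690.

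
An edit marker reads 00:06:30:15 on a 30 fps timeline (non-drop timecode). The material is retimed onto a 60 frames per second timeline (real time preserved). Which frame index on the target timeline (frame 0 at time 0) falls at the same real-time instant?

Source frame index: (0×3600 + 6×60 + 30) × 30 + 15 = 11715.
Real time: 11715 / (30) = 781/2 s.
Target frame: (781/2) × (60) = 23430.

frame 23430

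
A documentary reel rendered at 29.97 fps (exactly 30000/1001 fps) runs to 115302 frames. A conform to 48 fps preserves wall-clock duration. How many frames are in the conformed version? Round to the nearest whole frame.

Frames at target rate = 115302 × (48) / (30000/1001) = 115417302/625 ≈ 184667.683.
Nearest whole frame: 184668.

184668 frames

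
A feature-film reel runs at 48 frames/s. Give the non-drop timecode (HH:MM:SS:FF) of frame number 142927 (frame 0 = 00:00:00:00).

00:49:37:31

142927 ÷ 48 = 2977 full seconds, remainder 31 frames.
2977 s = 0 h 49 min 37 s.
Timecode: 00:49:37:31.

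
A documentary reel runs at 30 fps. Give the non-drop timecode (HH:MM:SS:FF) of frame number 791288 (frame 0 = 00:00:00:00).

791288 ÷ 30 = 26376 full seconds, remainder 8 frames.
26376 s = 7 h 19 min 36 s.
Timecode: 07:19:36:08.

07:19:36:08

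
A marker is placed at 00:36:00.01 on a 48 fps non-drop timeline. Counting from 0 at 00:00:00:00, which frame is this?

103681

Total seconds to the label: (0 × 3600 + 36 × 60 + 0) = 2160.
Frame index = 2160 × 48 + 1 = 103681.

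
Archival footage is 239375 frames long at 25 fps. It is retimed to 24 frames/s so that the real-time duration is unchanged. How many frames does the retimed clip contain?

229800 frames

Target frames = source frames × (target rate / source rate) = 239375 × (24)/(25) = 239375 × 24/25 = 229800.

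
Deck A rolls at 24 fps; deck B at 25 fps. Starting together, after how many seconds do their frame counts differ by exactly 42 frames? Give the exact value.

42 seconds

The gap grows by |25 − 24| = 1 frame per second.
Time for a 42-frame gap: 42 ÷ (1) = 42 s.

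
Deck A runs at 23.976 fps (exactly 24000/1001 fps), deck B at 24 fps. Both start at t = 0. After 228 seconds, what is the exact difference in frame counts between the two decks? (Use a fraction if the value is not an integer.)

A emits 24000/1001 × 228 = 5472000/1001 frames; B emits 24 × 228 = 5472.
Difference = 5472/1001 frames (≈ 5.4665); B is ahead of A.

5472/1001 frames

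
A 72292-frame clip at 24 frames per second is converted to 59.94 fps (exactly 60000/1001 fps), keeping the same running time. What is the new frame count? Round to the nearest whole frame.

180549 frames

Frames at target rate = 72292 × (60000/1001) / (24) = 16430000/91 ≈ 180549.451.
Nearest whole frame: 180549.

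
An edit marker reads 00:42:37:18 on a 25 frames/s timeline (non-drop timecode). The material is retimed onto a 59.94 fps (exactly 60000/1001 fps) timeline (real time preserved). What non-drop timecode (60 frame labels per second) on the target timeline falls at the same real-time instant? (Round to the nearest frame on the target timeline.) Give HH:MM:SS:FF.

00:42:35:10

Source frame index: (0×3600 + 42×60 + 37) × 25 + 18 = 63943.
Real time: 63943 / (25) = 63943/25 s.
Target frame: (63943/25) × (60000/1001) = 13951200/91 ≈ 153309.890 → 153310.
At 60 labels/s: frame 153310 → 00:42:35:10.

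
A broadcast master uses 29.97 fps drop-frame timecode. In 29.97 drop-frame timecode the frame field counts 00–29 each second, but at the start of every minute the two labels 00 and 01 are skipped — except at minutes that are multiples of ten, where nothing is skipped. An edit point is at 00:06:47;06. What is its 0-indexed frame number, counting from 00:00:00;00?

As if non-drop at 30 labels/s: (0 × 3600 + 6 × 60 + 47) × 30 + 6 = 12216.
Minute boundaries passed: 6; those not divisible by 10: 6 − 0 = 6; dropped labels = 2 × 6 = 12.
Actual frame index = 12216 − 12 = 12204.

12204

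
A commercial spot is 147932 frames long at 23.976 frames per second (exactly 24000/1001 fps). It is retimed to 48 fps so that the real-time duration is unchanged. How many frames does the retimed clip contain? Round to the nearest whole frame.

Frames at target rate = 147932 × (48) / (24000/1001) = 37019983/125 ≈ 296159.864.
Nearest whole frame: 296160.

296160 frames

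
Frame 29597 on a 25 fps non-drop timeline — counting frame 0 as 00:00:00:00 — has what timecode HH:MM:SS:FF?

29597 ÷ 25 = 1183 full seconds, remainder 22 frames.
1183 s = 0 h 19 min 43 s.
Timecode: 00:19:43:22.

00:19:43:22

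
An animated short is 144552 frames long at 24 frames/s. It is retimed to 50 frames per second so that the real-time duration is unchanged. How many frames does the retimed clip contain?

301150 frames

Frames at target rate = 144552 × (50) / (24) = 301150.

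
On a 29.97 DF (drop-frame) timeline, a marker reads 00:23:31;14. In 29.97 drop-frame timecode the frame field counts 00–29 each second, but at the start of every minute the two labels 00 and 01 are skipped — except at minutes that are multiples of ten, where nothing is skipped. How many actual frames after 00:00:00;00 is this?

42302

As if non-drop at 30 labels/s: (0 × 3600 + 23 × 60 + 31) × 30 + 14 = 42344.
Minute boundaries passed: 23; those not divisible by 10: 23 − 2 = 21; dropped labels = 2 × 21 = 42.
Actual frame index = 42344 − 42 = 42302.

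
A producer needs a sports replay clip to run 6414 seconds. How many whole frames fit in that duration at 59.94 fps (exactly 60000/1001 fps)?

384455 frames

Frames = 6414 × 60000/1001 = 384840000/1001 ≈ 384455.5445.
Complete frames: 384455.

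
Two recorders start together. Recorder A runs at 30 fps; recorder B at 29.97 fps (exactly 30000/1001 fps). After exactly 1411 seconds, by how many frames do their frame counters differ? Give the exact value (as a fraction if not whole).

42330/1001 frames

A emits 30 × 1411 = 42330 frames; B emits 30000/1001 × 1411 = 42330000/1001.
Difference = 42330/1001 frames (≈ 42.2877); B is behind A.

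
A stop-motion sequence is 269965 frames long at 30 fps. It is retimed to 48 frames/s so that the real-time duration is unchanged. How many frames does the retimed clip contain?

Target frames = source frames × (target rate / source rate) = 269965 × (48)/(30) = 269965 × 8/5 = 431944.

431944 frames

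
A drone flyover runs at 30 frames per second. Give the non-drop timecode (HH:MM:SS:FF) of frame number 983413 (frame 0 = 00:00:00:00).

983413 ÷ 30 = 32780 full seconds, remainder 13 frames.
32780 s = 9 h 6 min 20 s.
Timecode: 09:06:20:13.

09:06:20:13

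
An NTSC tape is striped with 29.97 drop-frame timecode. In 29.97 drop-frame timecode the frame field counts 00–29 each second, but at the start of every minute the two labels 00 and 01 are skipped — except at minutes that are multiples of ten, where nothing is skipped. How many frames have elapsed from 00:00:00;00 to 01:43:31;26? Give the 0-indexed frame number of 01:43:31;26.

As if non-drop at 30 labels/s: (1 × 3600 + 43 × 60 + 31) × 30 + 26 = 186356.
Minute boundaries passed: 103; those not divisible by 10: 103 − 10 = 93; dropped labels = 2 × 93 = 186.
Actual frame index = 186356 − 186 = 186170.

186170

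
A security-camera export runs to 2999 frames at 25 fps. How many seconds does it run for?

119.96 seconds

Running time = 2999 / (25) = 119.96 s.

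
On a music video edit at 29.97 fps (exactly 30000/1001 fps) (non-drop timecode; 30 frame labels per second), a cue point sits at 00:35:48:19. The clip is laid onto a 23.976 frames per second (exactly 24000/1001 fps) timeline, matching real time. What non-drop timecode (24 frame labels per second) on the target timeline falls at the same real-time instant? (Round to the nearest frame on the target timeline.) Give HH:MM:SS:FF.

Source frame index: (0×3600 + 35×60 + 48) × 30 + 19 = 64459.
Real time: 64459 / (30000/1001) = 64523459/30000 s.
Target frame: (64523459/30000) × (24000/1001) = 257836/5 ≈ 51567.200 → 51567.
At 24 labels/s: frame 51567 → 00:35:48:15.

00:35:48:15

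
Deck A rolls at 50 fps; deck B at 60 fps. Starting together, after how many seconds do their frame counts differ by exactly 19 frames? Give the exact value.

1.9 seconds

The gap grows by |60 − 50| = 10 frames per second.
Time for a 19-frame gap: 19 ÷ (10) = 1.9 s.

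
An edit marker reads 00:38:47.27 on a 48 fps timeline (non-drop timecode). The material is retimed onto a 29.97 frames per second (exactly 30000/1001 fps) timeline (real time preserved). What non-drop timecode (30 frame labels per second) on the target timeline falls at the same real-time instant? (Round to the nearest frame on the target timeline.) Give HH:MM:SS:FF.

00:38:45:07

Source frame index: (0×3600 + 38×60 + 47) × 48 + 27 = 111723.
Real time: 111723 / (48) = 37241/16 s.
Target frame: (37241/16) × (30000/1001) = 69826875/1001 ≈ 69757.118 → 69757.
At 30 labels/s: frame 69757 → 00:38:45:07.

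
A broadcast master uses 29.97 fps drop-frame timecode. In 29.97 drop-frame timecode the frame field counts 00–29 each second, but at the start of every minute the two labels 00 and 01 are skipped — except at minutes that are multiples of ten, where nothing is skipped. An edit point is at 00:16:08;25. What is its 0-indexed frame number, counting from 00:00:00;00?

Complete 10-minute blocks: 1, each 17982 frames → 17982.
Remaining 6 whole minutes in the current block: 1800 + 5 × 1798 = 10790 frames.
Within the current minute: 8 × 30 + 25 − 2 = 263 (labels ;00/;01 skipped at this minute). Total = 17982 + 10790 + 263 = 29035.

29035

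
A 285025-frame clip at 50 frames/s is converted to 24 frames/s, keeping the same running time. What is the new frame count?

Target frames = source frames × (target rate / source rate) = 285025 × (24)/(50) = 285025 × 12/25 = 136812.

136812 frames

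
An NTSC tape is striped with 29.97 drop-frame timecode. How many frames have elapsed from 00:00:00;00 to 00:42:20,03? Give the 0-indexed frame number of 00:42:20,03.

76127

Complete 10-minute blocks: 4, each 17982 frames → 71928.
Remaining 2 whole minutes in the current block: 1800 + 1 × 1798 = 3598 frames.
Within the current minute: 20 × 30 + 3 − 2 = 601 (labels ;00/;01 skipped at this minute). Total = 71928 + 3598 + 601 = 76127.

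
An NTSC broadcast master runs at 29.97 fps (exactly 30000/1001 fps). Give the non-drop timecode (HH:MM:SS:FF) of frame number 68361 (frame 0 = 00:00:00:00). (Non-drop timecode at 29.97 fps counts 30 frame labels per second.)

00:37:58:21

68361 ÷ 30 = 2278 full seconds, remainder 21 frames.
2278 s = 0 h 37 min 58 s.
Timecode: 00:37:58:21.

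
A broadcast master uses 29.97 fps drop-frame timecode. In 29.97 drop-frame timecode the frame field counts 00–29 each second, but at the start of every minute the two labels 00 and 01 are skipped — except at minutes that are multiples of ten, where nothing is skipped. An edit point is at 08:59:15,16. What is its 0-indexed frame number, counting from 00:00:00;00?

969694

Complete 10-minute blocks: 53, each 17982 frames → 953046.
Remaining 9 whole minutes in the current block: 1800 + 8 × 1798 = 16184 frames.
Within the current minute: 15 × 30 + 16 − 2 = 464 (labels ;00/;01 skipped at this minute). Total = 953046 + 16184 + 464 = 969694.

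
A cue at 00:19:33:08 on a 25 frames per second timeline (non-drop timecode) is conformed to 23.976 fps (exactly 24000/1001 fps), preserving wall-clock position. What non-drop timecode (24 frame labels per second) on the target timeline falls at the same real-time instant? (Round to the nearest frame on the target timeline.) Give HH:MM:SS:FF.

Source frame index: (0×3600 + 19×60 + 33) × 25 + 8 = 29333.
Real time: 29333 / (25) = 29333/25 s.
Target frame: (29333/25) × (24000/1001) = 28159680/1001 ≈ 28131.548 → 28132.
At 24 labels/s: frame 28132 → 00:19:32:04.

00:19:32:04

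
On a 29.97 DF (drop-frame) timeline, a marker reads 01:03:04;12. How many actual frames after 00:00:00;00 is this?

Complete 10-minute blocks: 6, each 17982 frames → 107892.
Remaining 3 whole minutes in the current block: 1800 + 2 × 1798 = 5396 frames.
Within the current minute: 4 × 30 + 12 − 2 = 130 (labels ;00/;01 skipped at this minute). Total = 107892 + 5396 + 130 = 113418.

113418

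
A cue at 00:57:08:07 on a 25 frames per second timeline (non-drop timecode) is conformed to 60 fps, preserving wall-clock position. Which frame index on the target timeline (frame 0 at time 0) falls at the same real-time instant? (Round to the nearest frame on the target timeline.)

Source frame index: (0×3600 + 57×60 + 8) × 25 + 7 = 85707.
Real time: 85707 / (25) = 85707/25 s.
Target frame: (85707/25) × (60) = 1028484/5 ≈ 205696.800 → 205697.

frame 205697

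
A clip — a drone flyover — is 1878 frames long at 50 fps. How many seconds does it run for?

37.56 seconds

Running time = 1878 / (50) = 37.56 s.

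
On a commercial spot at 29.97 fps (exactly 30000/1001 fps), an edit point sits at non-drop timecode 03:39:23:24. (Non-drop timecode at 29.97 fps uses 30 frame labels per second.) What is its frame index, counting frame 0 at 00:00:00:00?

394914

Total seconds to the label: (3 × 3600 + 39 × 60 + 23) = 13163.
Frame index = 13163 × 30 + 24 = 394914.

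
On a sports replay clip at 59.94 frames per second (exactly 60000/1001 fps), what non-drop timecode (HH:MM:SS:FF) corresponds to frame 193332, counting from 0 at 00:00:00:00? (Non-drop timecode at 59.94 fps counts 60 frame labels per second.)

193332 ÷ 60 = 3222 full seconds, remainder 12 frames.
3222 s = 0 h 53 min 42 s.
Timecode: 00:53:42:12.

00:53:42:12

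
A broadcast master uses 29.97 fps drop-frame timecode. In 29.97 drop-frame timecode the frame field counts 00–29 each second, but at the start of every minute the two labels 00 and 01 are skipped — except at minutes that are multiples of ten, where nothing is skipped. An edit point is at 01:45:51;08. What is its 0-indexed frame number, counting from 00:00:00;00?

As if non-drop at 30 labels/s: (1 × 3600 + 45 × 60 + 51) × 30 + 8 = 190538.
Minute boundaries passed: 105; those not divisible by 10: 105 − 10 = 95; dropped labels = 2 × 95 = 190.
Actual frame index = 190538 − 190 = 190348.

190348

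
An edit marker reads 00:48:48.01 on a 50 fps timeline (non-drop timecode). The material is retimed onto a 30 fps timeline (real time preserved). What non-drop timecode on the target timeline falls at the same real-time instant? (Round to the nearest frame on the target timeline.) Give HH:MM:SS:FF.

00:48:48:01

Source frame index: (0×3600 + 48×60 + 48) × 50 + 1 = 146401.
Real time: 146401 / (50) = 146401/50 s.
Target frame: (146401/50) × (30) = 439203/5 ≈ 87840.600 → 87841.
At 30 labels/s: frame 87841 → 00:48:48:01.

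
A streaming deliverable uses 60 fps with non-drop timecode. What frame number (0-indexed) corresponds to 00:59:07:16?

212836

Total seconds to the label: (0 × 3600 + 59 × 60 + 7) = 3547.
Frame index = 3547 × 60 + 16 = 212836.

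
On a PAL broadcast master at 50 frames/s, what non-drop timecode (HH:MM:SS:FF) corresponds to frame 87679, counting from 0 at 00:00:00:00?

87679 ÷ 50 = 1753 full seconds, remainder 29 frames.
1753 s = 0 h 29 min 13 s.
Timecode: 00:29:13:29.

00:29:13:29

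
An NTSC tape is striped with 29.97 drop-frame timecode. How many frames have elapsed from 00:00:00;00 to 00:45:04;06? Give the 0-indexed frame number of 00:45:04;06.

Complete 10-minute blocks: 4, each 17982 frames → 71928.
Remaining 5 whole minutes in the current block: 1800 + 4 × 1798 = 8992 frames.
Within the current minute: 4 × 30 + 6 − 2 = 124 (labels ;00/;01 skipped at this minute). Total = 71928 + 8992 + 124 = 81044.

81044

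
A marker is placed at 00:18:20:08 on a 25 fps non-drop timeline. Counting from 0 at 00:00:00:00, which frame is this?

frame 27508

Total seconds to the label: (0 × 3600 + 18 × 60 + 20) = 1100.
Frame index = 1100 × 25 + 8 = 27508.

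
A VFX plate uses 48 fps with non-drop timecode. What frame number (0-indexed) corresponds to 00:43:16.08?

Total seconds to the label: (0 × 3600 + 43 × 60 + 16) = 2596.
Frame index = 2596 × 48 + 8 = 124616.

124616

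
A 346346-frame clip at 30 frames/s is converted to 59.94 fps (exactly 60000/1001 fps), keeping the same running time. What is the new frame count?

Target frames = source frames × (target rate / source rate) = 346346 × (60000/1001)/(30) = 346346 × 2000/1001 = 692000.

692000 frames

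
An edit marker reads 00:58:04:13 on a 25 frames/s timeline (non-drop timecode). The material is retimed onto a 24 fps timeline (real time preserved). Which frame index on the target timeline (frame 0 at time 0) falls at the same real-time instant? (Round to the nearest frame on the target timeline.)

Source frame index: (0×3600 + 58×60 + 4) × 25 + 13 = 87113.
Real time: 87113 / (25) = 87113/25 s.
Target frame: (87113/25) × (24) = 2090712/25 ≈ 83628.480 → 83628.

frame 83628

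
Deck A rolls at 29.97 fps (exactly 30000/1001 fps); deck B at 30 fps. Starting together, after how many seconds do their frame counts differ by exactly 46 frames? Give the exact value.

The gap grows by |30 − 30000/1001| = 30/1001 frames per second.
Time for a 46-frame gap: 46 ÷ (30/1001) = 23023/15 s.

23023/15 seconds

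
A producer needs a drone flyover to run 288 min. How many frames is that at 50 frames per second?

288 min = 17280 s.
Frames = 17280 × 50 = 864000.

864000 frames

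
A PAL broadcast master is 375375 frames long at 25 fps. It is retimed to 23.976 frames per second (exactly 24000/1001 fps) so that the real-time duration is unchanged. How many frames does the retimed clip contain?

360000 frames

Target frames = source frames × (target rate / source rate) = 375375 × (24000/1001)/(25) = 375375 × 960/1001 = 360000.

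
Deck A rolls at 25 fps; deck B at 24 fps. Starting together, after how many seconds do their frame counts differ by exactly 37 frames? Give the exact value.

37 seconds

The gap grows by |24 − 25| = 1 frame per second.
Time for a 37-frame gap: 37 ÷ (1) = 37 s.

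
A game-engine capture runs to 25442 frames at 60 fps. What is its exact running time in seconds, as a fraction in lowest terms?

12721/30 seconds

Running time = 25442 ÷ (60) = 25442 × 1/60 = 12721/30 s.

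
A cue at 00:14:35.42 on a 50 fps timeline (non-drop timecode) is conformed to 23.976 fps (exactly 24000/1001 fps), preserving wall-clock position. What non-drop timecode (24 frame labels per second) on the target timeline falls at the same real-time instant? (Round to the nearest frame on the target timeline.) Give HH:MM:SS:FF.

00:14:34:23

Source frame index: (0×3600 + 14×60 + 35) × 50 + 42 = 43792.
Real time: 43792 / (50) = 21896/25 s.
Target frame: (21896/25) × (24000/1001) = 3002880/143 ≈ 20999.161 → 20999.
At 24 labels/s: frame 20999 → 00:14:34:23.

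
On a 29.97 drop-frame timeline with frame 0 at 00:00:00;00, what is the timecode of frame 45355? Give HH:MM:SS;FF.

Each 10-minute DF block holds 10 × 60 × 30 − 9 × 2 = 17982 frames. 45355 ÷ 17982 → 2 full blocks, remainder 9391.
Within the partial block the first minute is 1800 frames and each further minute 1798, so 5 further minute boundaries passed. Total skipped labels = 18 × 2 + 2 × 5 = 46.
Non-drop label index = 45355 + 46 = 45401; at 30 labels/s that is 00:25:13:11, i.e. DF 00:25:13;11.

00:25:13;11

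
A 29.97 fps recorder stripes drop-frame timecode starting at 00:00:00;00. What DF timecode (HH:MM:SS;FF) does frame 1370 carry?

Each 10-minute DF block holds 10 × 60 × 30 − 9 × 2 = 17982 frames. 1370 ÷ 17982 → 0 full blocks, remainder 1370.
Within the partial block the first minute is 1800 frames and each further minute 1798, so 0 further minute boundaries passed. Total skipped labels = 18 × 0 + 2 × 0 = 0.
Non-drop label index = 1370 + 0 = 1370; at 30 labels/s that is 00:00:45:20, i.e. DF 00:00:45;20.

00:00:45;20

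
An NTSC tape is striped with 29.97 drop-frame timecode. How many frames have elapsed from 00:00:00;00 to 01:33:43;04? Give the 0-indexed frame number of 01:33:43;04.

As if non-drop at 30 labels/s: (1 × 3600 + 33 × 60 + 43) × 30 + 4 = 168694.
Minute boundaries passed: 93; those not divisible by 10: 93 − 9 = 84; dropped labels = 2 × 84 = 168.
Actual frame index = 168694 − 168 = 168526.

168526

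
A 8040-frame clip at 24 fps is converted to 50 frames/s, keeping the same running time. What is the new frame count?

Target frames = source frames × (target rate / source rate) = 8040 × (50)/(24) = 8040 × 25/12 = 16750.

16750 frames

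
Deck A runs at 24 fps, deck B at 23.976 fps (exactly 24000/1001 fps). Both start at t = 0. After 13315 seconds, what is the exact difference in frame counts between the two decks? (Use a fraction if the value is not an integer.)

A emits 24 × 13315 = 319560 frames; B emits 24000/1001 × 13315 = 319560000/1001.
Difference = 319560/1001 frames (≈ 319.2408); B is behind A.

319560/1001 frames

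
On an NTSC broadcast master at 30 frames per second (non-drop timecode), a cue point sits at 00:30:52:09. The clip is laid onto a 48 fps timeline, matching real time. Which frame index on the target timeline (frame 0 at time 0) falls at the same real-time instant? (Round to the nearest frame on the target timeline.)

frame 88910

Source frame index: (0×3600 + 30×60 + 52) × 30 + 9 = 55569.
Real time: 55569 / (30) = 18523/10 s.
Target frame: (18523/10) × (48) = 444552/5 ≈ 88910.400 → 88910.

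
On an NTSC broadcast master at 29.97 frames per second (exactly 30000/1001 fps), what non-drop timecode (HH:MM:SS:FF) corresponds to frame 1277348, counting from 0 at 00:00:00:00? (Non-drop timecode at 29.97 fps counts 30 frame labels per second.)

1277348 ÷ 30 = 42578 full seconds, remainder 8 frames.
42578 s = 11 h 49 min 38 s.
Timecode: 11:49:38:08.

11:49:38:08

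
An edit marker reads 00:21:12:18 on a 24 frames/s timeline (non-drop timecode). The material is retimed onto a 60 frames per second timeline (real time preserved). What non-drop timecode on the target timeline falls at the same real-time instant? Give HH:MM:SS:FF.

Source frame index: (0×3600 + 21×60 + 12) × 24 + 18 = 30546.
Real time: 30546 / (24) = 5091/4 s.
Target frame: (5091/4) × (60) = 76365.
At 60 labels/s: frame 76365 → 00:21:12:45.

00:21:12:45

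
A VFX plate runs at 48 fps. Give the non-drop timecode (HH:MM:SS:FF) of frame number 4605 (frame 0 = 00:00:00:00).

00:01:35:45

4605 ÷ 48 = 95 full seconds, remainder 45 frames.
95 s = 0 h 1 min 35 s.
Timecode: 00:01:35:45.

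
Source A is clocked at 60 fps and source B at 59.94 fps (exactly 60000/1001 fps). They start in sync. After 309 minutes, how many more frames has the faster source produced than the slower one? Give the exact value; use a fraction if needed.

1112400/1001 frames

309 min = 18540 s.
A emits 60 × 18540 = 1112400 frames; B emits 60000/1001 × 18540 = 1112400000/1001.
Difference = 1112400/1001 frames (≈ 1111.2887); B is behind A.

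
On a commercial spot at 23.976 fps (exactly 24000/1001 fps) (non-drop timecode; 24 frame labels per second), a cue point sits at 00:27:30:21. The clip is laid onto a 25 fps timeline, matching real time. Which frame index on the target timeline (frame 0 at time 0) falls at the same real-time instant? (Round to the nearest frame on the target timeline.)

Source frame index: (0×3600 + 27×60 + 30) × 24 + 21 = 39621.
Real time: 39621 / (24000/1001) = 13220207/8000 s.
Target frame: (13220207/8000) × (25) = 13220207/320 ≈ 41313.147 → 41313.

frame 41313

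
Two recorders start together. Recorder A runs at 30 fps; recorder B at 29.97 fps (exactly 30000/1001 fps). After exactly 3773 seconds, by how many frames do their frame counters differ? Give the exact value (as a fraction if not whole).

1470/13 frames

A emits 30 × 3773 = 113190 frames; B emits 30000/1001 × 3773 = 1470000/13.
Difference = 1470/13 frames (≈ 113.0769); B is behind A.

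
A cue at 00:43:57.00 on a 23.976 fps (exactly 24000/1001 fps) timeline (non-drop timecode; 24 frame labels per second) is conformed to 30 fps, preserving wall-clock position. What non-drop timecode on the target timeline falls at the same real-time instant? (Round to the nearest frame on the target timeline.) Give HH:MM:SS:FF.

00:43:59:19

Source frame index: (0×3600 + 43×60 + 57) × 24 + 0 = 63288.
Real time: 63288 / (24000/1001) = 2639637/1000 s.
Target frame: (2639637/1000) × (30) = 7918911/100 ≈ 79189.110 → 79189.
At 30 labels/s: frame 79189 → 00:43:59:19.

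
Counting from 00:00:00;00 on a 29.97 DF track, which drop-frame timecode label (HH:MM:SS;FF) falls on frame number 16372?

Each 10-minute DF block holds 10 × 60 × 30 − 9 × 2 = 17982 frames. 16372 ÷ 17982 → 0 full blocks, remainder 16372.
Within the partial block the first minute is 1800 frames and each further minute 1798, so 9 further minute boundaries passed. Total skipped labels = 18 × 0 + 2 × 9 = 18.
Non-drop label index = 16372 + 18 = 16390; at 30 labels/s that is 00:09:06:10, i.e. DF 00:09:06;10.

00:09:06;10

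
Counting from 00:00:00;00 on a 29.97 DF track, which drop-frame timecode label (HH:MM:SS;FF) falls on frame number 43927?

Ten DF minutes hold 17982 frames, so frame 43927 lies in block 2 (frames 35964–53945) with 7963 frames into that block.
The block's first minute is 1800 frames and the rest 1798 each; 7963 frames reaches minute 4, so 2 × 18 + 4 × 2 = 44 labels have been skipped so far.
Adding those back, label number 43927 + 44 = 43971 at 30 labels/s is 1465 s + 21 f = 0 h 24 min 25 s frame 21, i.e. 00:24:25;21.

00:24:25;21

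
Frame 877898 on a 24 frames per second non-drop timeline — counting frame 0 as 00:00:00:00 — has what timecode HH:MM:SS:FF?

877898 ÷ 24 = 36579 full seconds, remainder 2 frames.
36579 s = 10 h 9 min 39 s.
Timecode: 10:09:39:02.

10:09:39:02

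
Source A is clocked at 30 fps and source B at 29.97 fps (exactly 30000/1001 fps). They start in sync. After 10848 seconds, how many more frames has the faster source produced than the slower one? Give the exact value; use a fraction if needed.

A emits 30 × 10848 = 325440 frames; B emits 30000/1001 × 10848 = 325440000/1001.
Difference = 325440/1001 frames (≈ 325.1149); B is behind A.

325440/1001 frames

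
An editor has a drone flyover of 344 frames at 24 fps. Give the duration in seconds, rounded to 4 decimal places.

14.3333 seconds

Running time = 344 × 1/24 = 43/3 s ≈ 14.3333 s.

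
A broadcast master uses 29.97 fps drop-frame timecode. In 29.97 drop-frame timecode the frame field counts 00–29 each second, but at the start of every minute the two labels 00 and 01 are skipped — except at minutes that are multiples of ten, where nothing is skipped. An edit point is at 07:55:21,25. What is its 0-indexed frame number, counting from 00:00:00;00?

854799

Complete 10-minute blocks: 47, each 17982 frames → 845154.
Remaining 5 whole minutes in the current block: 1800 + 4 × 1798 = 8992 frames.
Within the current minute: 21 × 30 + 25 − 2 = 653 (labels ;00/;01 skipped at this minute). Total = 845154 + 8992 + 653 = 854799.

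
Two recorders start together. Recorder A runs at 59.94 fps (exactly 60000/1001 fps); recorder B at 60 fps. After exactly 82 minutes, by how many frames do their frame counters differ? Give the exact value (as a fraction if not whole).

82 min = 4920 s.
A emits 60000/1001 × 4920 = 295200000/1001 frames; B emits 60 × 4920 = 295200.
Difference = 295200/1001 frames (≈ 294.9051); B is ahead of A.

295200/1001 frames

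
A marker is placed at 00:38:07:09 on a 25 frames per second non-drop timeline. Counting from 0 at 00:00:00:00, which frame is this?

frame 57184

Total seconds to the label: (0 × 3600 + 38 × 60 + 7) = 2287.
Frame index = 2287 × 25 + 9 = 57184.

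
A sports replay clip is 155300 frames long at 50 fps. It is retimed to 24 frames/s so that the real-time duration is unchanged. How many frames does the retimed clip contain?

74544 frames

Target frames = source frames × (target rate / source rate) = 155300 × (24)/(50) = 155300 × 12/25 = 74544.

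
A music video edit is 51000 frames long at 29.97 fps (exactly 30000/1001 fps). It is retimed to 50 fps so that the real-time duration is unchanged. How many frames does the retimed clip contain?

Target frames = source frames × (target rate / source rate) = 51000 × (50)/(30000/1001) = 51000 × 1001/600 = 85085.

85085 frames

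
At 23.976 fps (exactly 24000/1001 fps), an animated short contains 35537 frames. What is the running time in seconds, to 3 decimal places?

Running time = 35537 × 1001/24000 = 35572537/24000 s ≈ 1482.189 s.

1482.189 seconds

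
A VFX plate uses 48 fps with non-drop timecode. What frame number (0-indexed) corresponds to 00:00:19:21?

Total seconds to the label: (0 × 3600 + 0 × 60 + 19) = 19.
Frame index = 19 × 48 + 21 = 933.

933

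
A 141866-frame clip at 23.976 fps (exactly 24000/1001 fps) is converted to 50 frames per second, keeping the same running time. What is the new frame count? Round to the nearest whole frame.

Frames at target rate = 141866 × (50) / (24000/1001) = 71003933/240 ≈ 295849.721.
Nearest whole frame: 295850.

295850 frames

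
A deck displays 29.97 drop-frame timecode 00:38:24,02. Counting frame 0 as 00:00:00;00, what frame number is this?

Complete 10-minute blocks: 3, each 17982 frames → 53946.
Remaining 8 whole minutes in the current block: 1800 + 7 × 1798 = 14386 frames.
Within the current minute: 24 × 30 + 2 − 2 = 720 (labels ;00/;01 skipped at this minute). Total = 53946 + 14386 + 720 = 69052.

69052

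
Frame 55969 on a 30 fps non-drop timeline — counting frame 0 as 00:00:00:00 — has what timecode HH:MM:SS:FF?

00:31:05:19

55969 ÷ 30 = 1865 full seconds, remainder 19 frames.
1865 s = 0 h 31 min 5 s.
Timecode: 00:31:05:19.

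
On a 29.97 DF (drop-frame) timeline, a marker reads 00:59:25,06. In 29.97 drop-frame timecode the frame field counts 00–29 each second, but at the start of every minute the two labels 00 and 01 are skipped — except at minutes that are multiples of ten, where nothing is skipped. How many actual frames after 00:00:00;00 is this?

106848

As if non-drop at 30 labels/s: (0 × 3600 + 59 × 60 + 25) × 30 + 6 = 106956.
Minute boundaries passed: 59; those not divisible by 10: 59 − 5 = 54; dropped labels = 2 × 54 = 108.
Actual frame index = 106956 − 108 = 106848.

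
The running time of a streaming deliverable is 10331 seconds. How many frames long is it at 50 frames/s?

516550 frames

Frames = 10331 × 50 = 516550.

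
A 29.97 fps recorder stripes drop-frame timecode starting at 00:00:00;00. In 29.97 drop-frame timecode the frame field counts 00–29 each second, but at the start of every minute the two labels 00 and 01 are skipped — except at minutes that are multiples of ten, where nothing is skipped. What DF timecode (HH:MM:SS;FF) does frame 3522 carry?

Each 10-minute DF block holds 10 × 60 × 30 − 9 × 2 = 17982 frames. 3522 ÷ 17982 → 0 full blocks, remainder 3522.
Within the partial block the first minute is 1800 frames and each further minute 1798, so 1 further minute boundary passed. Total skipped labels = 18 × 0 + 2 × 1 = 2.
Non-drop label index = 3522 + 2 = 3524; at 30 labels/s that is 00:01:57:14, i.e. DF 00:01:57;14.

00:01:57;14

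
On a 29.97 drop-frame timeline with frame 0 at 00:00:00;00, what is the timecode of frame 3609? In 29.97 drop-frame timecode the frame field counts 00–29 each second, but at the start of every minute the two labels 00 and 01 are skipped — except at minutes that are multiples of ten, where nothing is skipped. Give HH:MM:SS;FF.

00:02:00;13

Ten DF minutes hold 17982 frames, so frame 3609 lies in block 0 (frames 0–17981) with 3609 frames into that block.
The block's first minute is 1800 frames and the rest 1798 each; 3609 frames reaches minute 2, so 0 × 18 + 2 × 2 = 4 labels have been skipped so far.
Adding those back, label number 3609 + 4 = 3613 at 30 labels/s is 120 s + 13 f = 0 h 2 min 0 s frame 13, i.e. 00:02:00;13.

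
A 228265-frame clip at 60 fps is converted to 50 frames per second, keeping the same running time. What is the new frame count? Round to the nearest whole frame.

Frames at target rate = 228265 × (50) / (60) = 1141325/6 ≈ 190220.833.
Nearest whole frame: 190221.

190221 frames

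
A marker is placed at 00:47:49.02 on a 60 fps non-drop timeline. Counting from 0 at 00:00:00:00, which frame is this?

Total seconds to the label: (0 × 3600 + 47 × 60 + 49) = 2869.
Frame index = 2869 × 60 + 2 = 172142.

frame 172142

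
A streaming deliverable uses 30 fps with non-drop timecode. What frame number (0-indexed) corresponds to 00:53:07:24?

95634

Total seconds to the label: (0 × 3600 + 53 × 60 + 7) = 3187.
Frame index = 3187 × 30 + 24 = 95634.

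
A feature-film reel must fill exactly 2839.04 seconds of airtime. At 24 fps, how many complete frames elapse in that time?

Frames = 2839.04 × 24 = 1703424/25 ≈ 68136.9600.
Complete frames: 68136.

68136 frames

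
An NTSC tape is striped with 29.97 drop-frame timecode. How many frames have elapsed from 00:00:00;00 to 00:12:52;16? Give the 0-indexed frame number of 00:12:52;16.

As if non-drop at 30 labels/s: (0 × 3600 + 12 × 60 + 52) × 30 + 16 = 23176.
Minute boundaries passed: 12; those not divisible by 10: 12 − 1 = 11; dropped labels = 2 × 11 = 22.
Actual frame index = 23176 − 22 = 23154.

23154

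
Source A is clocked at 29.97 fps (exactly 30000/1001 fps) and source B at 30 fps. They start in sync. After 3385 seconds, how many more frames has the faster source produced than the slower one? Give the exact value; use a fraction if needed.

A emits 30000/1001 × 3385 = 101550000/1001 frames; B emits 30 × 3385 = 101550.
Difference = 101550/1001 frames (≈ 101.4486); B is ahead of A.

101550/1001 frames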